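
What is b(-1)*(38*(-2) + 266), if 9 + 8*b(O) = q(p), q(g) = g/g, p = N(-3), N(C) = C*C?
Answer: -190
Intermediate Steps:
N(C) = C²
p = 9 (p = (-3)² = 9)
q(g) = 1
b(O) = -1 (b(O) = -9/8 + (⅛)*1 = -9/8 + ⅛ = -1)
b(-1)*(38*(-2) + 266) = -(38*(-2) + 266) = -(-76 + 266) = -1*190 = -190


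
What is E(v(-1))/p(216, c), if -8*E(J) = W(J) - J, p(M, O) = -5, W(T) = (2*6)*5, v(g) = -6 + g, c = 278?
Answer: 67/40 ≈ 1.6750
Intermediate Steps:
W(T) = 60 (W(T) = 12*5 = 60)
E(J) = -15/2 + J/8 (E(J) = -(60 - J)/8 = -15/2 + J/8)
E(v(-1))/p(216, c) = (-15/2 + (-6 - 1)/8)/(-5) = (-15/2 + (⅛)*(-7))*(-⅕) = (-15/2 - 7/8)*(-⅕) = -67/8*(-⅕) = 67/40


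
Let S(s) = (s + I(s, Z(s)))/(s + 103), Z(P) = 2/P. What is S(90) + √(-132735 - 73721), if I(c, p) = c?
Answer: 180/193 + 2*I*√51614 ≈ 0.93264 + 454.37*I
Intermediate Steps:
S(s) = 2*s/(103 + s) (S(s) = (s + s)/(s + 103) = (2*s)/(103 + s) = 2*s/(103 + s))
S(90) + √(-132735 - 73721) = 2*90/(103 + 90) + √(-132735 - 73721) = 2*90/193 + √(-206456) = 2*90*(1/193) + 2*I*√51614 = 180/193 + 2*I*√51614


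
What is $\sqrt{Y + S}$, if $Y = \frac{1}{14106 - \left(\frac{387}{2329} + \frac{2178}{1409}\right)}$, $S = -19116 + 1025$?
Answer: $\frac{5 i \sqrt{1550193333214057083924918}}{46284081621} \approx 134.5 i$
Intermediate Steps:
$S = -18091$
$Y = \frac{3281561}{46284081621}$ ($Y = \frac{1}{14106 - \frac{5617845}{3281561}} = \frac{1}{\frac{46284081621}{3281561}} = \frac{3281561}{46284081621} \approx 7.09 \cdot 10^{-5}$)
$\sqrt{Y + S} = \sqrt{\frac{3281561}{46284081621} - 18091} = \sqrt{- \frac{837325317323950}{46284081621}} = \frac{5 i \sqrt{1550193333214057083924918}}{46284081621}$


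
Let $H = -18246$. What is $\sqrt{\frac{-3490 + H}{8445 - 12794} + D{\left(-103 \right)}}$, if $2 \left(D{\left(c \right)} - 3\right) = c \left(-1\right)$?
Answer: $\frac{\sqrt{4501328074}}{8698} \approx 7.7135$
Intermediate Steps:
$D{\left(c \right)} = 3 - \frac{c}{2}$ ($D{\left(c \right)} = 3 + \frac{c \left(-1\right)}{2} = 3 + \frac{\left(-1\right) c}{2} = 3 - \frac{c}{2}$)
$\sqrt{\frac{-3490 + H}{8445 - 12794} + D{\left(-103 \right)}} = \sqrt{\frac{-3490 - 18246}{8445 - 12794} + \left(3 - - \frac{103}{2}\right)} = \sqrt{- \frac{21736}{-4349} + \left(3 + \frac{103}{2}\right)} = \sqrt{\left(-21736\right) \left(- \frac{1}{4349}\right) + \frac{109}{2}} = \sqrt{\frac{21736}{4349} + \frac{109}{2}} = \sqrt{\frac{517513}{8698}} = \frac{\sqrt{4501328074}}{8698}$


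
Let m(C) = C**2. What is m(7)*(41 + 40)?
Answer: 3969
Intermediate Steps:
m(7)*(41 + 40) = 7**2*(41 + 40) = 49*81 = 3969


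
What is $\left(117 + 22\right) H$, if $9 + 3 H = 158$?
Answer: $\frac{20711}{3} \approx 6903.7$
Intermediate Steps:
$H = \frac{149}{3}$ ($H = -3 + \frac{1}{3} \cdot 158 = -3 + \frac{158}{3} = \frac{149}{3} \approx 49.667$)
$\left(117 + 22\right) H = \left(117 + 22\right) \frac{149}{3} = 139 \cdot \frac{149}{3} = \frac{20711}{3}$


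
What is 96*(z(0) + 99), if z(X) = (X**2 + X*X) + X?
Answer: 9504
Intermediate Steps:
z(X) = X + 2*X**2 (z(X) = (X**2 + X**2) + X = 2*X**2 + X = X + 2*X**2)
96*(z(0) + 99) = 96*(0*(1 + 2*0) + 99) = 96*(0*(1 + 0) + 99) = 96*(0*1 + 99) = 96*(0 + 99) = 96*99 = 9504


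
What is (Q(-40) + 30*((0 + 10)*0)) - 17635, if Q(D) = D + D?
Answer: -17715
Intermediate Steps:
Q(D) = 2*D
(Q(-40) + 30*((0 + 10)*0)) - 17635 = (2*(-40) + 30*((0 + 10)*0)) - 17635 = (-80 + 30*(10*0)) - 17635 = (-80 + 30*0) - 17635 = (-80 + 0) - 17635 = -80 - 17635 = -17715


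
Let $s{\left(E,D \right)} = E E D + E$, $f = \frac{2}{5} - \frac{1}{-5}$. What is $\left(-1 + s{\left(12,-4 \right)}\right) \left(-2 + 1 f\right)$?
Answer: $791$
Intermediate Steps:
$f = \frac{3}{5}$ ($f = 2 \cdot \frac{1}{5} - - \frac{1}{5} = \frac{2}{5} + \frac{1}{5} = \frac{3}{5} \approx 0.6$)
$s{\left(E,D \right)} = E + D E^{2}$ ($s{\left(E,D \right)} = E^{2} D + E = D E^{2} + E = E + D E^{2}$)
$\left(-1 + s{\left(12,-4 \right)}\right) \left(-2 + 1 f\right) = \left(-1 + 12 \left(1 - 48\right)\right) \left(-2 + 1 \cdot \frac{3}{5}\right) = \left(-1 + 12 \left(1 - 48\right)\right) \left(-2 + \frac{3}{5}\right) = \left(-1 + 12 \left(-47\right)\right) \left(- \frac{7}{5}\right) = \left(-1 - 564\right) \left(- \frac{7}{5}\right) = \left(-565\right) \left(- \frac{7}{5}\right) = 791$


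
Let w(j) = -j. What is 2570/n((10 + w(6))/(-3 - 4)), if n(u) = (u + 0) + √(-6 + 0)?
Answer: -7196/31 - 12593*I*√6/31 ≈ -232.13 - 995.05*I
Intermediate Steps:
n(u) = u + I*√6 (n(u) = u + √(-6) = u + I*√6)
2570/n((10 + w(6))/(-3 - 4)) = 2570/((10 - 1*6)/(-3 - 4) + I*√6) = 2570/((10 - 6)/(-7) + I*√6) = 2570/(4*(-⅐) + I*√6) = 2570/(-4/7 + I*√6)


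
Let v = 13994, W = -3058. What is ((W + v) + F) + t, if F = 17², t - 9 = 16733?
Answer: 27967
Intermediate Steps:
t = 16742 (t = 9 + 16733 = 16742)
F = 289
((W + v) + F) + t = ((-3058 + 13994) + 289) + 16742 = (10936 + 289) + 16742 = 11225 + 16742 = 27967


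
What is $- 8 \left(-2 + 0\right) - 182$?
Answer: $-166$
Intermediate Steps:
$- 8 \left(-2 + 0\right) - 182 = \left(-8\right) \left(-2\right) - 182 = 16 - 182 = -166$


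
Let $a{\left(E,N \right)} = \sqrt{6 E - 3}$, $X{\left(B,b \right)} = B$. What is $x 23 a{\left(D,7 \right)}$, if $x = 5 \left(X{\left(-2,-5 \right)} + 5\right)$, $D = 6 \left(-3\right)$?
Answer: $345 i \sqrt{111} \approx 3634.8 i$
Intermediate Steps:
$D = -18$
$x = 15$ ($x = 5 \left(-2 + 5\right) = 5 \cdot 3 = 15$)
$a{\left(E,N \right)} = \sqrt{-3 + 6 E}$
$x 23 a{\left(D,7 \right)} = 15 \cdot 23 \sqrt{-3 + 6 \left(-18\right)} = 345 \sqrt{-3 - 108} = 345 \sqrt{-111} = 345 i \sqrt{111}$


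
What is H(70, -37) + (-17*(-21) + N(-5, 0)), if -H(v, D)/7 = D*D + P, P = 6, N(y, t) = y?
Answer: -9273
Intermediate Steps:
H(v, D) = -42 - 7*D² (H(v, D) = -7*(D*D + 6) = -7*(D² + 6) = -7*(6 + D²) = -42 - 7*D²)
H(70, -37) + (-17*(-21) + N(-5, 0)) = (-42 - 7*(-37)²) + (-17*(-21) - 5) = (-42 - 7*1369) + (357 - 5) = (-42 - 9583) + 352 = -9625 + 352 = -9273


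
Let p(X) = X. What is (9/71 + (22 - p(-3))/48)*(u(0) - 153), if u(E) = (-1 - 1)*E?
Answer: -112557/1136 ≈ -99.082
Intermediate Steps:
u(E) = -2*E
(9/71 + (22 - p(-3))/48)*(u(0) - 153) = (9/71 + (22 - 1*(-3))/48)*(-2*0 - 153) = (9*(1/71) + (22 + 3)*(1/48))*(0 - 153) = (9/71 + 25*(1/48))*(-153) = (9/71 + 25/48)*(-153) = (2207/3408)*(-153) = -112557/1136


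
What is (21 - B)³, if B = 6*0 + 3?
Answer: 5832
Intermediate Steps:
B = 3 (B = 0 + 3 = 3)
(21 - B)³ = (21 - 1*3)³ = (21 - 3)³ = 18³ = 5832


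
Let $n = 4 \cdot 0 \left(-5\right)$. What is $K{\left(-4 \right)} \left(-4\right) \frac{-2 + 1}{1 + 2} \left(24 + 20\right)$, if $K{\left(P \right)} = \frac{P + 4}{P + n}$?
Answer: $0$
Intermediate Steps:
$n = 0$ ($n = 0 \left(-5\right) = 0$)
$K{\left(P \right)} = \frac{4 + P}{P}$ ($K{\left(P \right)} = \frac{P + 4}{P + 0} = \frac{4 + P}{P}$)
$K{\left(-4 \right)} \left(-4\right) \frac{-2 + 1}{1 + 2} \left(24 + 20\right) = \frac{4 - 4}{-4} \left(-4\right) \frac{-2 + 1}{1 + 2} \left(24 + 20\right) = \left(- \frac{1}{4}\right) 0 \left(-4\right) \left(- \frac{1}{3}\right) 44 = 0 \left(-4\right) \left(\left(-1\right) \frac{1}{3}\right) 44 = 0 \left(- \frac{1}{3}\right) 44 = 0 \cdot 44 = 0$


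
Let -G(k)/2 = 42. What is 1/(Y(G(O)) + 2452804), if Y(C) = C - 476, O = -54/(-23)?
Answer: 1/2452244 ≈ 4.0779e-7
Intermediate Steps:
O = 54/23 (O = -54*(-1/23) = 54/23 ≈ 2.3478)
G(k) = -84 (G(k) = -2*42 = -84)
Y(C) = -476 + C
1/(Y(G(O)) + 2452804) = 1/((-476 - 84) + 2452804) = 1/(-560 + 2452804) = 1/2452244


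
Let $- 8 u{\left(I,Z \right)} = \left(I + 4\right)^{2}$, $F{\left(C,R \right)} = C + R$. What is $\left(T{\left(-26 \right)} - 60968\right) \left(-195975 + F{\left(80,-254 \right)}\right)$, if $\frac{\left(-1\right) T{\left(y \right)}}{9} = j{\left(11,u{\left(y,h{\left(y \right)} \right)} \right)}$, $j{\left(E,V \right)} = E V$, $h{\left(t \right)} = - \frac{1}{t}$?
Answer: $\frac{21567955593}{2} \approx 1.0784 \cdot 10^{10}$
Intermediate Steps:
$u{\left(I,Z \right)} = - \frac{\left(4 + I\right)^{2}}{8}$ ($u{\left(I,Z \right)} = - \frac{\left(I + 4\right)^{2}}{8} = - \frac{\left(4 + I\right)^{2}}{8}$)
$T{\left(y \right)} = \frac{99 \left(4 + y\right)^{2}}{8}$ ($T{\left(y \right)} = - 9 \cdot 11 \left(- \frac{\left(4 + y\right)^{2}}{8}\right) = - 9 \left(- \frac{11 \left(4 + y\right)^{2}}{8}\right) = \frac{99 \left(4 + y\right)^{2}}{8}$)
$\left(T{\left(-26 \right)} - 60968\right) \left(-195975 + F{\left(80,-254 \right)}\right) = \left(\frac{99 \left(4 - 26\right)^{2}}{8} - 60968\right) \left(-195975 + \left(80 - 254\right)\right) = \left(\frac{99 \left(-22\right)^{2}}{8} - 60968\right) \left(-195975 - 174\right) = \left(\frac{99}{8} \cdot 484 - 60968\right) \left(-196149\right) = \left(\frac{11979}{2} - 60968\right) \left(-196149\right) = \left(- \frac{109957}{2}\right) \left(-196149\right) = \frac{21567955593}{2}$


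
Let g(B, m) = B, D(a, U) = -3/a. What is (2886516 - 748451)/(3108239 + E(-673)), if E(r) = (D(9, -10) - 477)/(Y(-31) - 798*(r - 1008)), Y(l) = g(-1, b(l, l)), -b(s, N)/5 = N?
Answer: 8604238498215/12508520396897 ≈ 0.68787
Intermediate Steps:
b(s, N) = -5*N
Y(l) = -1
E(r) = -1432/(3*(804383 - 798*r)) (E(r) = (-3/9 - 477)/(-1 - 798*(r - 1008)) = (-3*⅑ - 477)/(-1 - 798*(-1008 + r)) = (-⅓ - 477)/(-1 + (804384 - 798*r)) = -1432/(3*(804383 - 798*r)))
(2886516 - 748451)/(3108239 + E(-673)) = (2886516 - 748451)/(3108239 + 1432/(3*(-804383 + 798*(-673)))) = 2138065/(3108239 + 1432/(3*(-804383 - 537054))) = 2138065/(3108239 + (1432/3)/(-1341437)) = 2138065/(3108239 + (1432/3)*(-1/1341437)) = 2138065/(3108239 - 1432/4024311) = 2138065/(12508520396897/4024311) = 2138065*(4024311/12508520396897) = 8604238498215/12508520396897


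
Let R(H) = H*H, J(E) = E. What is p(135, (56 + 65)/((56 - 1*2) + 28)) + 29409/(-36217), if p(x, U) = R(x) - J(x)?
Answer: 655136121/36217 ≈ 18089.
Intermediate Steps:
R(H) = H²
p(x, U) = x² - x
p(135, (56 + 65)/((56 - 1*2) + 28)) + 29409/(-36217) = 135*(-1 + 135) + 29409/(-36217) = 135*134 + 29409*(-1/36217) = 18090 - 29409/36217 = 655136121/36217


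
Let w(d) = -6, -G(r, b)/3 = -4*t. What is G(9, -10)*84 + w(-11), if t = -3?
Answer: -3030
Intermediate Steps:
G(r, b) = -36 (G(r, b) = -(-12)*(-3) = -3*12 = -36)
G(9, -10)*84 + w(-11) = -36*84 - 6 = -3024 - 6 = -3030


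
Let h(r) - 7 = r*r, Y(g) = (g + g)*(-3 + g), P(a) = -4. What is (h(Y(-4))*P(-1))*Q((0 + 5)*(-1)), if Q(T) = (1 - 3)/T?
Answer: -25144/5 ≈ -5028.8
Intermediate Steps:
Q(T) = -2/T
Y(g) = 2*g*(-3 + g) (Y(g) = (2*g)*(-3 + g) = 2*g*(-3 + g))
h(r) = 7 + r² (h(r) = 7 + r*r = 7 + r²)
(h(Y(-4))*P(-1))*Q((0 + 5)*(-1)) = ((7 + (2*(-4)*(-3 - 4))²)*(-4))*(-2*(-1/(0 + 5))) = ((7 + (2*(-4)*(-7))²)*(-4))*(-2/(5*(-1))) = ((7 + 56²)*(-4))*(-2/(-5)) = ((7 + 3136)*(-4))*(-2*(-⅕)) = (3143*(-4))*(⅖) = -12572*⅖ = -25144/5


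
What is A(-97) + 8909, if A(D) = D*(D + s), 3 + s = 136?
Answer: 5417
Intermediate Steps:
s = 133 (s = -3 + 136 = 133)
A(D) = D*(133 + D) (A(D) = D*(D + 133) = D*(133 + D))
A(-97) + 8909 = -97*(133 - 97) + 8909 = -97*36 + 8909 = -3492 + 8909 = 5417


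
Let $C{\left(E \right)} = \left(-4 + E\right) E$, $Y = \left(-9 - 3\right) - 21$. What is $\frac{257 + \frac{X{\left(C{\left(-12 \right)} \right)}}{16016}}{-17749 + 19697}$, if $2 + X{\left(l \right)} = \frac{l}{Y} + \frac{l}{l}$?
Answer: $\frac{45277157}{343190848} \approx 0.13193$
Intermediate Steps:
$Y = -33$ ($Y = -12 - 21 = -33$)
$C{\left(E \right)} = E \left(-4 + E\right)$
$X{\left(l \right)} = -1 - \frac{l}{33}$ ($X{\left(l \right)} = -2 + \left(\frac{l}{-33} + \frac{l}{l}\right) = -2 + \left(l \left(- \frac{1}{33}\right) + 1\right) = -2 - \left(-1 + \frac{l}{33}\right) = -1 - \frac{l}{33}$)
$\frac{257 + \frac{X{\left(C{\left(-12 \right)} \right)}}{16016}}{-17749 + 19697} = \frac{257 + \frac{-1 - \frac{\left(-12\right) \left(-4 - 12\right)}{33}}{16016}}{-17749 + 19697} = \frac{257 + \left(-1 - \frac{\left(-12\right) \left(-16\right)}{33}\right) \frac{1}{16016}}{1948} = \left(257 + \left(-1 - \frac{64}{11}\right) \frac{1}{16016}\right) \frac{1}{1948} = \left(257 - \frac{75}{176176}\right) \frac{1}{1948} = \frac{45277157}{176176} \cdot \frac{1}{1948} = \frac{45277157}{343190848}$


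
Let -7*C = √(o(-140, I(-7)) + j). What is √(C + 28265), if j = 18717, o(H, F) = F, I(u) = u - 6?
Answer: √(1384985 - 28*√1169)/7 ≈ 168.06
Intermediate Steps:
I(u) = -6 + u
C = -4*√1169/7 (C = -√((-6 - 7) + 18717)/7 = -√(-13 + 18717)/7 = -4*√1169/7 ≈ -19.538)
√(C + 28265) = √(-4*√1169/7 + 28265) = √(28265 - 4*√1169/7)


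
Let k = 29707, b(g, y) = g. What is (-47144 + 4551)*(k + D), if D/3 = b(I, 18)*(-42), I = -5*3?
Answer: -1345811021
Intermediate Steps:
I = -15
D = 1890 (D = 3*(-15*(-42)) = 3*630 = 1890)
(-47144 + 4551)*(k + D) = (-47144 + 4551)*(29707 + 1890) = -42593*31597 = -1345811021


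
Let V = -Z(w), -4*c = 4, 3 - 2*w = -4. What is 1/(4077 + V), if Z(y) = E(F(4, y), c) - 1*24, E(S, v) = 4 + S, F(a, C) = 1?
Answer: 1/4096 ≈ 0.00024414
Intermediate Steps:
w = 7/2 (w = 3/2 - ½*(-4) = 3/2 + 2 = 7/2 ≈ 3.5000)
c = -1 (c = -¼*4 = -1)
Z(y) = -19 (Z(y) = (4 + 1) - 1*24 = 5 - 24 = -19)
V = 19 (V = -1*(-19) = 19)
1/(4077 + V) = 1/(4077 + 19) = 1/4096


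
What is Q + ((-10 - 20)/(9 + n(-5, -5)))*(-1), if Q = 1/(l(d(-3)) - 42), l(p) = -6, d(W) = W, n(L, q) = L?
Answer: 359/48 ≈ 7.4792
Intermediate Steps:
Q = -1/48 (Q = 1/(-6 - 42) = 1/(-48) = -1/48 ≈ -0.020833)
Q + ((-10 - 20)/(9 + n(-5, -5)))*(-1) = -1/48 + ((-10 - 20)/(9 - 5))*(-1) = -1/48 - 30/4*(-1) = -1/48 - 30*¼*(-1) = -1/48 - 15/2*(-1) = -1/48 + 15/2 = 359/48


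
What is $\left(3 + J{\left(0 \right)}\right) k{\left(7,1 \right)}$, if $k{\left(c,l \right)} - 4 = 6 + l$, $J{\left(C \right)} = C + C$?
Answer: $33$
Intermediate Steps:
$J{\left(C \right)} = 2 C$
$k{\left(c,l \right)} = 10 + l$ ($k{\left(c,l \right)} = 4 + \left(6 + l\right) = 10 + l$)
$\left(3 + J{\left(0 \right)}\right) k{\left(7,1 \right)} = \left(3 + 2 \cdot 0\right) \left(10 + 1\right) = \left(3 + 0\right) 11 = 3 \cdot 11 = 33$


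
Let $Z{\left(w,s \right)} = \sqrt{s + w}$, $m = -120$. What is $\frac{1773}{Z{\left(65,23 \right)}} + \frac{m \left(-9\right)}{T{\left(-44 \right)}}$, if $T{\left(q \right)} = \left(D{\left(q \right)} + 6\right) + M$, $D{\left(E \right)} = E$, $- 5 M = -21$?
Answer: $- \frac{5400}{169} + \frac{1773 \sqrt{22}}{44} \approx 157.05$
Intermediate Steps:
$M = \frac{21}{5}$ ($M = \left(- \frac{1}{5}\right) \left(-21\right) = \frac{21}{5} \approx 4.2$)
$T{\left(q \right)} = \frac{51}{5} + q$ ($T{\left(q \right)} = \left(q + 6\right) + \frac{21}{5} = \left(6 + q\right) + \frac{21}{5} = \frac{51}{5} + q$)
$\frac{1773}{Z{\left(65,23 \right)}} + \frac{m \left(-9\right)}{T{\left(-44 \right)}} = \frac{1773}{\sqrt{23 + 65}} + \frac{\left(-120\right) \left(-9\right)}{\frac{51}{5} - 44} = \frac{1773}{\sqrt{88}} + \frac{1080}{- \frac{169}{5}} = \frac{1773}{2 \sqrt{22}} + 1080 \left(- \frac{5}{169}\right) = 1773 \frac{\sqrt{22}}{44} - \frac{5400}{169} = \frac{1773 \sqrt{22}}{44} - \frac{5400}{169} = - \frac{5400}{169} + \frac{1773 \sqrt{22}}{44}$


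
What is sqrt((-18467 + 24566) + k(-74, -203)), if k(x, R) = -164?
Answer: sqrt(5935) ≈ 77.039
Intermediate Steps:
sqrt((-18467 + 24566) + k(-74, -203)) = sqrt((-18467 + 24566) - 164) = sqrt(6099 - 164) = sqrt(5935)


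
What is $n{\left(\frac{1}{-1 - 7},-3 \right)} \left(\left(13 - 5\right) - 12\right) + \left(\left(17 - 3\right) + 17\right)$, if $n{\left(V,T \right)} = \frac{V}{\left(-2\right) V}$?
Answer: $33$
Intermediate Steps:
$n{\left(V,T \right)} = - \frac{1}{2}$ ($n{\left(V,T \right)} = V \left(- \frac{1}{2 V}\right) = - \frac{1}{2}$)
$n{\left(\frac{1}{-1 - 7},-3 \right)} \left(\left(13 - 5\right) - 12\right) + \left(\left(17 - 3\right) + 17\right) = - \frac{\left(13 - 5\right) - 12}{2} + \left(\left(17 - 3\right) + 17\right) = - \frac{8 - 12}{2} + \left(14 + 17\right) = \left(- \frac{1}{2}\right) \left(-4\right) + 31 = 2 + 31 = 33$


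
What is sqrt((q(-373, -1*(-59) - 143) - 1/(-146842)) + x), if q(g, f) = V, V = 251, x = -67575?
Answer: 3*I*sqrt(161297629120166)/146842 ≈ 259.47*I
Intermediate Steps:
q(g, f) = 251
sqrt((q(-373, -1*(-59) - 143) - 1/(-146842)) + x) = sqrt((251 - 1/(-146842)) - 67575) = sqrt((251 - 1*(-1/146842)) - 67575) = sqrt((251 + 1/146842) - 67575) = sqrt(36857343/146842 - 67575) = sqrt(-9885990807/146842) = 3*I*sqrt(161297629120166)/146842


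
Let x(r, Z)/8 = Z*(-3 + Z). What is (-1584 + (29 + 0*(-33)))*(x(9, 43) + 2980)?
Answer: -26030700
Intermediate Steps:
x(r, Z) = 8*Z*(-3 + Z) (x(r, Z) = 8*(Z*(-3 + Z)) = 8*Z*(-3 + Z))
(-1584 + (29 + 0*(-33)))*(x(9, 43) + 2980) = (-1584 + (29 + 0*(-33)))*(8*43*(-3 + 43) + 2980) = (-1584 + (29 + 0))*(8*43*40 + 2980) = (-1584 + 29)*(13760 + 2980) = -1555*16740 = -26030700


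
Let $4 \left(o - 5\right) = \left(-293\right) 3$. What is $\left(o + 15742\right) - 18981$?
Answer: $- \frac{13815}{4} \approx -3453.8$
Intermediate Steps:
$o = - \frac{859}{4}$ ($o = 5 + \frac{\left(-293\right) 3}{4} = 5 + \frac{1}{4} \left(-879\right) = 5 - \frac{879}{4} = - \frac{859}{4} \approx -214.75$)
$\left(o + 15742\right) - 18981 = \left(- \frac{859}{4} + 15742\right) - 18981 = \frac{62109}{4} - 18981 = - \frac{13815}{4}$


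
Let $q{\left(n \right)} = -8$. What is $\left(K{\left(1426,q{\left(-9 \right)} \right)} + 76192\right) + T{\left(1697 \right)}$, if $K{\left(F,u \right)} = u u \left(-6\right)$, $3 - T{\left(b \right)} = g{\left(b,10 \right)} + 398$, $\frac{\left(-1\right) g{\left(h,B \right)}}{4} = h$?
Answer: $82201$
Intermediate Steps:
$g{\left(h,B \right)} = - 4 h$
$T{\left(b \right)} = -395 + 4 b$ ($T{\left(b \right)} = 3 - \left(- 4 b + 398\right) = 3 - \left(398 - 4 b\right) = 3 + \left(-398 + 4 b\right) = -395 + 4 b$)
$K{\left(F,u \right)} = - 6 u^{2}$ ($K{\left(F,u \right)} = u^{2} \left(-6\right) = - 6 u^{2}$)
$\left(K{\left(1426,q{\left(-9 \right)} \right)} + 76192\right) + T{\left(1697 \right)} = \left(- 6 \left(-8\right)^{2} + 76192\right) + \left(-395 + 4 \cdot 1697\right) = \left(\left(-6\right) 64 + 76192\right) + \left(-395 + 6788\right) = \left(-384 + 76192\right) + 6393 = 75808 + 6393 = 82201$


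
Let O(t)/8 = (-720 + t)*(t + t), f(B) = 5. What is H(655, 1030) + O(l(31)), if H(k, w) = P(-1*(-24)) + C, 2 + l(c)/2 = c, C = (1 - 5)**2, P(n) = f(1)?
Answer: -614315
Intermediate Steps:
P(n) = 5
C = 16 (C = (-4)**2 = 16)
l(c) = -4 + 2*c
O(t) = 16*t*(-720 + t) (O(t) = 8*((-720 + t)*(t + t)) = 8*((-720 + t)*(2*t)) = 8*(2*t*(-720 + t)) = 16*t*(-720 + t))
H(k, w) = 21 (H(k, w) = 5 + 16 = 21)
H(655, 1030) + O(l(31)) = 21 + 16*(-4 + 2*31)*(-720 + (-4 + 2*31)) = 21 + 16*(-4 + 62)*(-720 + (-4 + 62)) = 21 + 16*58*(-720 + 58) = 21 + 16*58*(-662) = 21 - 614336 = -614315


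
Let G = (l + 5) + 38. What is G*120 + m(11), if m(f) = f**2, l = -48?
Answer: -479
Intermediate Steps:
G = -5 (G = (-48 + 5) + 38 = -43 + 38 = -5)
G*120 + m(11) = -5*120 + 11**2 = -600 + 121 = -479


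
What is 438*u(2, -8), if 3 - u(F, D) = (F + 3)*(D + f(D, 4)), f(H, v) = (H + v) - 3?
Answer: 34164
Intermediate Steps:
f(H, v) = -3 + H + v
u(F, D) = 3 - (1 + 2*D)*(3 + F) (u(F, D) = 3 - (F + 3)*(D + (-3 + D + 4)) = 3 - (3 + F)*(D + (1 + D)) = 3 - (3 + F)*(1 + 2*D) = 3 - (1 + 2*D)*(3 + F))
438*u(2, -8) = 438*(-1*2 - 6*(-8) - 2*(-8)*2) = 438*(-2 + 48 + 32) = 438*78 = 34164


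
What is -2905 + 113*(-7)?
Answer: -3696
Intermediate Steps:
-2905 + 113*(-7) = -2905 - 791 = -3696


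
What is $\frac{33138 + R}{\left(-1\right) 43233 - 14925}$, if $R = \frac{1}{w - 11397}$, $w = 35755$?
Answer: $- \frac{807175405}{1416612564} \approx -0.56979$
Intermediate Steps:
$R = \frac{1}{24358}$ ($R = \frac{1}{35755 - 11397} = \frac{1}{24358} \approx 4.1054 \cdot 10^{-5}$)
$\frac{33138 + R}{\left(-1\right) 43233 - 14925} = \frac{33138 + \frac{1}{24358}}{\left(-1\right) 43233 - 14925} = \frac{807175405}{24358 \left(-43233 - 14925\right)} = \frac{807175405}{24358 \left(-58158\right)} = \frac{807175405}{24358} \left(- \frac{1}{58158}\right) = - \frac{807175405}{1416612564}$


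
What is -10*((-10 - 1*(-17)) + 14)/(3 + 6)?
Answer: -70/3 ≈ -23.333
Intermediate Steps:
-10*((-10 - 1*(-17)) + 14)/(3 + 6) = -10*((-10 + 17) + 14)/9 = -10*(7 + 14)/9 = -210/9 = -10*7/3 = -70/3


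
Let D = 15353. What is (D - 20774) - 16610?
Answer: -22031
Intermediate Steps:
(D - 20774) - 16610 = (15353 - 20774) - 16610 = -5421 - 16610 = -22031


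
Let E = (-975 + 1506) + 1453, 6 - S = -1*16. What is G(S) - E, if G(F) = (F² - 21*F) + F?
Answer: -1940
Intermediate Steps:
S = 22 (S = 6 - (-1)*16 = 6 - 1*(-16) = 6 + 16 = 22)
G(F) = F² - 20*F
E = 1984 (E = 531 + 1453 = 1984)
G(S) - E = 22*(-20 + 22) - 1*1984 = 22*2 - 1984 = 44 - 1984 = -1940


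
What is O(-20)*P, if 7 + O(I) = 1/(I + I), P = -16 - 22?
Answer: 5339/20 ≈ 266.95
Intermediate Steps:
P = -38
O(I) = -7 + 1/(2*I) (O(I) = -7 + 1/(I + I) = -7 + 1/(2*I))
O(-20)*P = (-7 + (½)/(-20))*(-38) = (-7 + (½)*(-1/20))*(-38) = (-7 - 1/40)*(-38) = -281/40*(-38) = 5339/20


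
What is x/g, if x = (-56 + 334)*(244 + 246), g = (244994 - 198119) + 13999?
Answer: 68110/30437 ≈ 2.2377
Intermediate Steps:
g = 60874 (g = 46875 + 13999 = 60874)
x = 136220 (x = 278*490 = 136220)
x/g = 136220/60874 = 136220*(1/60874) = 68110/30437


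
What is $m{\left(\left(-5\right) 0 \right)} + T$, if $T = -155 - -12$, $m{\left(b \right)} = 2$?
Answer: $-141$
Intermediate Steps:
$T = -143$ ($T = -155 + 12 = -143$)
$m{\left(\left(-5\right) 0 \right)} + T = 2 - 143 = -141$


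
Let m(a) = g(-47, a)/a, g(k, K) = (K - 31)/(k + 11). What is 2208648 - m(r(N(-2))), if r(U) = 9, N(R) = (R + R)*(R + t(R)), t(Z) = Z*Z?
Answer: 357800965/162 ≈ 2.2086e+6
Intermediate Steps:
t(Z) = Z**2
N(R) = 2*R*(R + R**2) (N(R) = (R + R)*(R + R**2) = (2*R)*(R + R**2) = 2*R*(R + R**2))
g(k, K) = (-31 + K)/(11 + k)
m(a) = (31/36 - a/36)/a (m(a) = ((-31 + a)/(11 - 47))/a = ((-31 + a)/(-36))/a = (-(-31 + a)/36)/a = (31/36 - a/36)/a)
2208648 - m(r(N(-2))) = 2208648 - (31 - 1*9)/(36*9) = 2208648 - (31 - 9)/(36*9) = 2208648 - 22/(36*9) = 2208648 - 1*11/162 = 2208648 - 11/162 = 357800965/162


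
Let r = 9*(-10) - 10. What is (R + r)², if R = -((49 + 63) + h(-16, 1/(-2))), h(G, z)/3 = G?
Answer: 26896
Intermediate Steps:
h(G, z) = 3*G
r = -100 (r = -90 - 10 = -100)
R = -64 (R = -((49 + 63) + 3*(-16)) = -(112 - 48) = -1*64 = -64)
(R + r)² = (-64 - 100)² = (-164)² = 26896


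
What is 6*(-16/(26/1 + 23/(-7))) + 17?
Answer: 677/53 ≈ 12.774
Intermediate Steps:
6*(-16/(26/1 + 23/(-7))) + 17 = 6*(-16/(26*1 + 23*(-⅐))) + 17 = 6*(-16/(26 - 23/7)) + 17 = 6*(-16/159/7) + 17 = 6*(-16*7/159) + 17 = 6*(-112/159) + 17 = -224/53 + 17 = 677/53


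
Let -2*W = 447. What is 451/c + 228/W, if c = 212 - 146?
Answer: 5197/894 ≈ 5.8132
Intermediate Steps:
W = -447/2 (W = -1/2*447 = -447/2 ≈ -223.50)
c = 66
451/c + 228/W = 451/66 + 228/(-447/2) = 451*(1/66) + 228*(-2/447) = 41/6 - 152/149 = 5197/894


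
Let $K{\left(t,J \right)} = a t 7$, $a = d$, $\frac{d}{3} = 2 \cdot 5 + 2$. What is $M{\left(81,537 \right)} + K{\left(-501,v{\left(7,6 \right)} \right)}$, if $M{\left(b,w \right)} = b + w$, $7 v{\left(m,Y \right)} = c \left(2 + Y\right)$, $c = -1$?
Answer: $-125634$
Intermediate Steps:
$d = 36$ ($d = 3 \left(2 \cdot 5 + 2\right) = 3 \left(10 + 2\right) = 3 \cdot 12 = 36$)
$a = 36$
$v{\left(m,Y \right)} = - \frac{2}{7} - \frac{Y}{7}$ ($v{\left(m,Y \right)} = \frac{\left(-1\right) \left(2 + Y\right)}{7} = \frac{-2 - Y}{7} = - \frac{2}{7} - \frac{Y}{7}$)
$K{\left(t,J \right)} = 252 t$ ($K{\left(t,J \right)} = 36 t 7 = 252 t$)
$M{\left(81,537 \right)} + K{\left(-501,v{\left(7,6 \right)} \right)} = \left(81 + 537\right) + 252 \left(-501\right) = 618 - 126252 = -125634$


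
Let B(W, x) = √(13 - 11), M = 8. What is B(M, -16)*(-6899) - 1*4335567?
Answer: -4335567 - 6899*√2 ≈ -4.3453e+6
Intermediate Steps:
B(W, x) = √2
B(M, -16)*(-6899) - 1*4335567 = √2*(-6899) - 1*4335567 = -6899*√2 - 4335567 = -4335567 - 6899*√2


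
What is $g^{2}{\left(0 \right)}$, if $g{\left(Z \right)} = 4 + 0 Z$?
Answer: $16$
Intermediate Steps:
$g{\left(Z \right)} = 4$ ($g{\left(Z \right)} = 4 + 0 = 4$)
$g^{2}{\left(0 \right)} = 4^{2} = 16$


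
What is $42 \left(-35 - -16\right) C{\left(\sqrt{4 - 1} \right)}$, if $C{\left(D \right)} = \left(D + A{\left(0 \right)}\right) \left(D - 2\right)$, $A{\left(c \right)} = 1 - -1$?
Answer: $798$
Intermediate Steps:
$A{\left(c \right)} = 2$ ($A{\left(c \right)} = 1 + 1 = 2$)
$C{\left(D \right)} = \left(-2 + D\right) \left(2 + D\right)$ ($C{\left(D \right)} = \left(D + 2\right) \left(D - 2\right) = \left(2 + D\right) \left(-2 + D\right) = \left(-2 + D\right) \left(2 + D\right)$)
$42 \left(-35 - -16\right) C{\left(\sqrt{4 - 1} \right)} = 42 \left(-35 - -16\right) \left(-4 + \left(\sqrt{4 - 1}\right)^{2}\right) = 42 \left(-35 + 16\right) \left(-4 + \left(\sqrt{3}\right)^{2}\right) = 42 \left(-19\right) \left(-4 + 3\right) = \left(-798\right) \left(-1\right) = 798$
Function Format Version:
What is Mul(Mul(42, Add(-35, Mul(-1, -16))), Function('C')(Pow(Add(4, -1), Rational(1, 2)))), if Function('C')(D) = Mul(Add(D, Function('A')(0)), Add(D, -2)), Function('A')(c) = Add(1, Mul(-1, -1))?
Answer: 798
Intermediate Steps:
Function('A')(c) = 2 (Function('A')(c) = Add(1, 1) = 2)
Function('C')(D) = Mul(Add(-2, D), Add(2, D)) (Function('C')(D) = Mul(Add(D, 2), Add(D, -2)) = Mul(Add(2, D), Add(-2, D)) = Mul(Add(-2, D), Add(2, D)))
Mul(Mul(42, Add(-35, Mul(-1, -16))), Function('C')(Pow(Add(4, -1), Rational(1, 2)))) = Mul(Mul(42, Add(-35, Mul(-1, -16))), Add(-4, Pow(Pow(Add(4, -1), Rational(1, 2)), 2))) = Mul(Mul(42, Add(-35, 16)), Add(-4, Pow(Pow(3, Rational(1, 2)), 2))) = Mul(Mul(42, -19), Add(-4, 3)) = Mul(-798, -1) = 798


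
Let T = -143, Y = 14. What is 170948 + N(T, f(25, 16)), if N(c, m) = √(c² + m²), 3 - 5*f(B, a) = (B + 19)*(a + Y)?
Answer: 170948 + √2245714/5 ≈ 1.7125e+5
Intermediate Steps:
f(B, a) = ⅗ - (14 + a)*(19 + B)/5 (f(B, a) = ⅗ - (B + 19)*(a + 14)/5 = ⅗ - (19 + B)*(14 + a)/5 = ⅗ - (14 + a)*(19 + B)/5)
170948 + N(T, f(25, 16)) = 170948 + √((-143)² + (-263/5 - 19/5*16 - 14/5*25 - ⅕*25*16)²) = 170948 + √(20449 + (-263/5 - 304/5 - 70 - 80)²) = 170948 + √(20449 + (-1317/5)²) = 170948 + √(20449 + 1734489/25) = 170948 + √(2245714/25) = 170948 + √2245714/5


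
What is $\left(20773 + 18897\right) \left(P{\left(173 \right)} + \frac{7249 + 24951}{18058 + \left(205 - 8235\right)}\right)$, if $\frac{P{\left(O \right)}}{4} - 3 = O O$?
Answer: $\frac{517721348340}{109} \approx 4.7497 \cdot 10^{9}$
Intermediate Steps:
$P{\left(O \right)} = 12 + 4 O^{2}$ ($P{\left(O \right)} = 12 + 4 O O = 12 + 4 O^{2}$)
$\left(20773 + 18897\right) \left(P{\left(173 \right)} + \frac{7249 + 24951}{18058 + \left(205 - 8235\right)}\right) = \left(20773 + 18897\right) \left(\left(12 + 4 \cdot 173^{2}\right) + \frac{7249 + 24951}{18058 + \left(205 - 8235\right)}\right) = 39670 \left(\left(12 + 4 \cdot 29929\right) + \frac{32200}{18058 - 8030}\right) = 39670 \left(\left(12 + 119716\right) + \frac{32200}{10028}\right) = 39670 \left(119728 + 32200 \cdot \frac{1}{10028}\right) = 39670 \left(119728 + \frac{350}{109}\right) = 39670 \cdot \frac{13050702}{109} = \frac{517721348340}{109}$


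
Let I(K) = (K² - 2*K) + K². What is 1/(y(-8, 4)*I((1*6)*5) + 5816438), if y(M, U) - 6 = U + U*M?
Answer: 1/5778158 ≈ 1.7307e-7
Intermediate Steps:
y(M, U) = 6 + U + M*U (y(M, U) = 6 + (U + U*M) = 6 + (U + M*U) = 6 + U + M*U)
I(K) = -2*K + 2*K²
1/(y(-8, 4)*I((1*6)*5) + 5816438) = 1/((6 + 4 - 8*4)*(2*((1*6)*5)*(-1 + (1*6)*5)) + 5816438) = 1/((6 + 4 - 32)*(2*(6*5)*(-1 + 6*5)) + 5816438) = 1/(-44*30*(-1 + 30) + 5816438) = 1/(-44*30*29 + 5816438) = 1/(-22*1740 + 5816438) = 1/(-38280 + 5816438) = 1/5778158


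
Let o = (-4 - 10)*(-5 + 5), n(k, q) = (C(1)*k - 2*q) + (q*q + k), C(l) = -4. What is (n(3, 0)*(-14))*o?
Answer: 0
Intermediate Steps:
n(k, q) = q² - 3*k - 2*q (n(k, q) = (-4*k - 2*q) + (q*q + k) = (-4*k - 2*q) + (q² + k) = (-4*k - 2*q) + (k + q²) = q² - 3*k - 2*q)
o = 0 (o = -14*0 = 0)
(n(3, 0)*(-14))*o = ((0² - 3*3 - 2*0)*(-14))*0 = ((0 - 9 + 0)*(-14))*0 = -9*(-14)*0 = 126*0 = 0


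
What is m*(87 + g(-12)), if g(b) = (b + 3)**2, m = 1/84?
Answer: 2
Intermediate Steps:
m = 1/84 ≈ 0.011905
g(b) = (3 + b)**2
m*(87 + g(-12)) = (87 + (3 - 12)**2)/84 = (87 + (-9)**2)/84 = (87 + 81)/84 = (1/84)*168 = 2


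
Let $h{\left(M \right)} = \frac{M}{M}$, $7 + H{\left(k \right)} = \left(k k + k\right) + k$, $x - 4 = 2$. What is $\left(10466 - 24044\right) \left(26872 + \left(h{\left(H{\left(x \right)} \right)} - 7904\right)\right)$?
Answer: $-257561082$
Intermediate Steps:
$x = 6$ ($x = 4 + 2 = 6$)
$H{\left(k \right)} = -7 + k^{2} + 2 k$ ($H{\left(k \right)} = -7 + \left(\left(k k + k\right) + k\right) = -7 + \left(\left(k^{2} + k\right) + k\right) = -7 + \left(\left(k + k^{2}\right) + k\right) = -7 + \left(k^{2} + 2 k\right) = -7 + k^{2} + 2 k$)
$h{\left(M \right)} = 1$
$\left(10466 - 24044\right) \left(26872 + \left(h{\left(H{\left(x \right)} \right)} - 7904\right)\right) = \left(10466 - 24044\right) \left(26872 + \left(1 - 7904\right)\right) = - 13578 \left(26872 + \left(1 - 7904\right)\right) = - 13578 \left(26872 - 7903\right) = \left(-13578\right) 18969 = -257561082$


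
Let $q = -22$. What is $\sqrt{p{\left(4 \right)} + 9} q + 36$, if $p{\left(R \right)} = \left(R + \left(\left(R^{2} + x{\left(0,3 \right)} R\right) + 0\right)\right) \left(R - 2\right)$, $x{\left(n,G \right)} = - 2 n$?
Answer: $-118$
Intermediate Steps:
$p{\left(R \right)} = \left(-2 + R\right) \left(R + R^{2}\right)$ ($p{\left(R \right)} = \left(R + \left(\left(R^{2} + \left(-2\right) 0 R\right) + 0\right)\right) \left(R - 2\right) = \left(R + \left(\left(R^{2} + 0 R\right) + 0\right)\right) \left(-2 + R\right) = \left(R + \left(\left(R^{2} + 0\right) + 0\right)\right) \left(-2 + R\right) = \left(R + \left(R^{2} + 0\right)\right) \left(-2 + R\right) = \left(R + R^{2}\right) \left(-2 + R\right) = \left(-2 + R\right) \left(R + R^{2}\right)$)
$\sqrt{p{\left(4 \right)} + 9} q + 36 = \sqrt{4 \left(-2 + 4^{2} - 4\right) + 9} \left(-22\right) + 36 = \sqrt{4 \left(-2 + 16 - 4\right) + 9} \left(-22\right) + 36 = \sqrt{4 \cdot 10 + 9} \left(-22\right) + 36 = \sqrt{40 + 9} \left(-22\right) + 36 = \sqrt{49} \left(-22\right) + 36 = 7 \left(-22\right) + 36 = -154 + 36 = -118$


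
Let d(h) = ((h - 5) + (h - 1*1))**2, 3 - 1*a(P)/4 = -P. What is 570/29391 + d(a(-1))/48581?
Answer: 101090/4712357 ≈ 0.021452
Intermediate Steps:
a(P) = 12 + 4*P (a(P) = 12 - (-4)*P = 12 + 4*P)
d(h) = (-6 + 2*h)**2 (d(h) = ((-5 + h) + (h - 1))**2 = ((-5 + h) + (-1 + h))**2 = (-6 + 2*h)**2)
570/29391 + d(a(-1))/48581 = 570/29391 + (4*(-3 + (12 + 4*(-1)))**2)/48581 = 570*(1/29391) + (4*(-3 + (12 - 4))**2)*(1/48581) = 190/9797 + (4*(-3 + 8)**2)*(1/48581) = 190/9797 + (4*5**2)*(1/48581) = 190/9797 + (4*25)*(1/48581) = 190/9797 + 100*(1/48581) = 190/9797 + 100/48581 = 101090/4712357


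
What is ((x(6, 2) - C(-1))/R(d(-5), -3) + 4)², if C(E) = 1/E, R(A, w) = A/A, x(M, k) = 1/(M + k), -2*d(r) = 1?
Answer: 1681/64 ≈ 26.266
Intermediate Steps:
d(r) = -½ (d(r) = -½*1 = -½)
R(A, w) = 1
((x(6, 2) - C(-1))/R(d(-5), -3) + 4)² = ((1/(6 + 2) - 1/(-1))/1 + 4)² = ((1/8 - 1*(-1))*1 + 4)² = ((⅛ + 1)*1 + 4)² = ((9/8)*1 + 4)² = (9/8 + 4)² = (41/8)² = 1681/64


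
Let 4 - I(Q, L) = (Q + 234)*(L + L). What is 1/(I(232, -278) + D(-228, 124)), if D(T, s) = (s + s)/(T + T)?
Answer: 57/14768669 ≈ 3.8595e-6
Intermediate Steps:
I(Q, L) = 4 - 2*L*(234 + Q) (I(Q, L) = 4 - (Q + 234)*(L + L) = 4 - (234 + Q)*2*L = 4 - 2*L*(234 + Q))
D(T, s) = s/T (D(T, s) = (2*s)/((2*T)) = (2*s)*(1/(2*T)) = s/T)
1/(I(232, -278) + D(-228, 124)) = 1/((4 - 468*(-278) - 2*(-278)*232) + 124/(-228)) = 1/((4 + 130104 + 128992) + 124*(-1/228)) = 1/(259100 - 31/57) = 1/(14768669/57) = 57/14768669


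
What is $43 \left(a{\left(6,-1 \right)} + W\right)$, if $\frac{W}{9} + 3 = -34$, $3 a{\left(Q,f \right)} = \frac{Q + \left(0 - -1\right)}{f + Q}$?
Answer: $- \frac{214484}{15} \approx -14299.0$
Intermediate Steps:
$a{\left(Q,f \right)} = \frac{1 + Q}{3 \left(Q + f\right)}$ ($a{\left(Q,f \right)} = \frac{\left(Q + \left(0 - -1\right)\right) \frac{1}{f + Q}}{3} = \frac{\left(Q + \left(0 + 1\right)\right) \frac{1}{Q + f}}{3} = \frac{\left(Q + 1\right) \frac{1}{Q + f}}{3} = \frac{\left(1 + Q\right) \frac{1}{Q + f}}{3} = \frac{\frac{1}{Q + f} \left(1 + Q\right)}{3} = \frac{1 + Q}{3 \left(Q + f\right)}$)
$W = -333$ ($W = -27 + 9 \left(-34\right) = -27 - 306 = -333$)
$43 \left(a{\left(6,-1 \right)} + W\right) = 43 \left(\frac{1 + 6}{3 \left(6 - 1\right)} - 333\right) = 43 \left(\frac{1}{3} \cdot \frac{1}{5} \cdot 7 - 333\right) = 43 \left(\frac{7}{15} - 333\right) = 43 \left(- \frac{4988}{15}\right) = - \frac{214484}{15}$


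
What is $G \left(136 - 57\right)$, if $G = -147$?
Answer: $-11613$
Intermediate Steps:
$G \left(136 - 57\right) = - 147 \left(136 - 57\right) = \left(-147\right) 79 = -11613$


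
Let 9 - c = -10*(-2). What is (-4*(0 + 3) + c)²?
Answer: 529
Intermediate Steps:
c = -11 (c = 9 - (-10)*(-2) = 9 - 1*20 = 9 - 20 = -11)
(-4*(0 + 3) + c)² = (-4*(0 + 3) - 11)² = (-4*3 - 11)² = (-12 - 11)² = (-23)² = 529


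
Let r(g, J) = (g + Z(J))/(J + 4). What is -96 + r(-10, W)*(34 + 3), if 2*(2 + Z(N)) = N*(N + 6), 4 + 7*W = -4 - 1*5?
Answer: -77621/210 ≈ -369.62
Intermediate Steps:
W = -13/7 (W = -4/7 + (-4 - 1*5)/7 = -4/7 + (-4 - 5)/7 = -4/7 + (⅐)*(-9) = -4/7 - 9/7 = -13/7 ≈ -1.8571)
Z(N) = -2 + N*(6 + N)/2 (Z(N) = -2 + (N*(N + 6))/2 = -2 + (N*(6 + N))/2 = -2 + N*(6 + N)/2)
r(g, J) = (-2 + g + J²/2 + 3*J)/(4 + J) (r(g, J) = (g + (-2 + J²/2 + 3*J))/(J + 4) = (-2 + g + J²/2 + 3*J)/(4 + J))
-96 + r(-10, W)*(34 + 3) = -96 + ((-2 - 10 + (-13/7)²/2 + 3*(-13/7))/(4 - 13/7))*(34 + 3) = -96 + ((-2 - 10 + (½)*(169/49) - 39/7)/(15/7))*37 = -96 + (7*(-2 - 10 + 169/98 - 39/7)/15)*37 = -96 + ((7/15)*(-1553/98))*37 = -96 - 1553/210*37 = -96 - 57461/210 = -77621/210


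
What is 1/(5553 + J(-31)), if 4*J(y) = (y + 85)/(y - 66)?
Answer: 194/1077255 ≈ 0.00018009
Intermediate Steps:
J(y) = (85 + y)/(4*(-66 + y)) (J(y) = ((y + 85)/(y - 66))/4 = ((85 + y)/(-66 + y))/4 = (85 + y)/(4*(-66 + y)))
1/(5553 + J(-31)) = 1/(5553 + (85 - 31)/(4*(-66 - 31))) = 1/(5553 + (1/4)*54/(-97)) = 1/(5553 + (1/4)*(-1/97)*54) = 1/(5553 - 27/194) = 1/(1077255/194) = 194/1077255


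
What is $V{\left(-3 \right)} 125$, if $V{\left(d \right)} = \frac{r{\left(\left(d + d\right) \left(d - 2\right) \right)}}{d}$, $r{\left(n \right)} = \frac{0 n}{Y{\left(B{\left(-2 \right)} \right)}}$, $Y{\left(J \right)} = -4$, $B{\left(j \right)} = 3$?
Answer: $0$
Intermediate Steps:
$r{\left(n \right)} = 0$ ($r{\left(n \right)} = \frac{0 n}{-4} = 0 \left(- \frac{1}{4}\right) = 0$)
$V{\left(d \right)} = 0$ ($V{\left(d \right)} = \frac{0}{d} = 0$)
$V{\left(-3 \right)} 125 = 0 \cdot 125 = 0$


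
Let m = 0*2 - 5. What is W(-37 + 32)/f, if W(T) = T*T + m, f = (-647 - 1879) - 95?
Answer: -20/2621 ≈ -0.0076307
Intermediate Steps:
m = -5 (m = 0 - 5 = -5)
f = -2621 (f = -2526 - 95 = -2621)
W(T) = -5 + T² (W(T) = T*T - 5 = T² - 5 = -5 + T²)
W(-37 + 32)/f = (-5 + (-37 + 32)²)/(-2621) = (-5 + (-5)²)*(-1/2621) = (-5 + 25)*(-1/2621) = 20*(-1/2621) = -20/2621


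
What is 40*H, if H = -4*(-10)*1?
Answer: 1600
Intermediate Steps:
H = 40 (H = 40*1 = 40)
40*H = 40*40 = 1600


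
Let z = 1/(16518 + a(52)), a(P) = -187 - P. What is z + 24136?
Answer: 392909945/16279 ≈ 24136.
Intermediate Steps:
z = 1/16279 (z = 1/(16518 + (-187 - 1*52)) = 1/(16518 + (-187 - 52)) = 1/(16518 - 239) = 1/16279 ≈ 6.1429e-5)
z + 24136 = 1/16279 + 24136 = 392909945/16279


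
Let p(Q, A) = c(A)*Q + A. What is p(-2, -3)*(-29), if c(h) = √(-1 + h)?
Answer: 87 + 116*I ≈ 87.0 + 116.0*I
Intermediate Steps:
p(Q, A) = A + Q*√(-1 + A) (p(Q, A) = √(-1 + A)*Q + A = Q*√(-1 + A) + A = A + Q*√(-1 + A))
p(-2, -3)*(-29) = (-3 - 2*√(-1 - 3))*(-29) = (-3 - 4*I)*(-29) = 87 + 116*I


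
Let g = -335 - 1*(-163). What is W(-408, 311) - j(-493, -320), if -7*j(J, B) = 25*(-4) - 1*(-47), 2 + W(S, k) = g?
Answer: -1271/7 ≈ -181.57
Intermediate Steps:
g = -172 (g = -335 + 163 = -172)
W(S, k) = -174 (W(S, k) = -2 - 172 = -174)
j(J, B) = 53/7 (j(J, B) = -(25*(-4) - 1*(-47))/7 = -(-100 + 47)/7 = -1/7*(-53) = 53/7)
W(-408, 311) - j(-493, -320) = -174 - 1*53/7 = -174 - 53/7 = -1271/7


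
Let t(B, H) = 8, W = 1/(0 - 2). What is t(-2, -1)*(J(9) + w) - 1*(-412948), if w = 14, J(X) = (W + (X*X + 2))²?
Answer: 467510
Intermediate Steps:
W = -½ (W = 1/(-2) = -½ ≈ -0.50000)
J(X) = (3/2 + X²)² (J(X) = (-½ + (X*X + 2))² = (-½ + (X² + 2))² = (-½ + (2 + X²))² = (3/2 + X²)²)
t(-2, -1)*(J(9) + w) - 1*(-412948) = 8*((3 + 2*9²)²/4 + 14) - 1*(-412948) = 8*((3 + 2*81)²/4 + 14) + 412948 = 8*((3 + 162)²/4 + 14) + 412948 = 8*((¼)*165² + 14) + 412948 = 8*((¼)*27225 + 14) + 412948 = 8*(27225/4 + 14) + 412948 = 8*(27281/4) + 412948 = 54562 + 412948 = 467510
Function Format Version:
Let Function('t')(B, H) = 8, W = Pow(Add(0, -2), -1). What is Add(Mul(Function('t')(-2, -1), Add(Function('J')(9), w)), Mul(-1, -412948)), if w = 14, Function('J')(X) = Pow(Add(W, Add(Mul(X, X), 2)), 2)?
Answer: 467510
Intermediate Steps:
W = Rational(-1, 2) (W = Pow(-2, -1) = Rational(-1, 2) ≈ -0.50000)
Function('J')(X) = Pow(Add(Rational(3, 2), Pow(X, 2)), 2) (Function('J')(X) = Pow(Add(Rational(-1, 2), Add(Mul(X, X), 2)), 2) = Pow(Add(Rational(-1, 2), Add(Pow(X, 2), 2)), 2) = Pow(Add(Rational(-1, 2), Add(2, Pow(X, 2))), 2) = Pow(Add(Rational(3, 2), Pow(X, 2)), 2))
Add(Mul(Function('t')(-2, -1), Add(Function('J')(9), w)), Mul(-1, -412948)) = Add(Mul(8, Add(Mul(Rational(1, 4), Pow(Add(3, Mul(2, Pow(9, 2))), 2)), 14)), Mul(-1, -412948)) = Add(Mul(8, Add(Mul(Rational(1, 4), Pow(Add(3, Mul(2, 81)), 2)), 14)), 412948) = Add(Mul(8, Add(Mul(Rational(1, 4), Pow(Add(3, 162), 2)), 14)), 412948) = Add(Mul(8, Add(Mul(Rational(1, 4), Pow(165, 2)), 14)), 412948) = Add(Mul(8, Add(Mul(Rational(1, 4), 27225), 14)), 412948) = Add(Mul(8, Add(Rational(27225, 4), 14)), 412948) = Add(Mul(8, Rational(27281, 4)), 412948) = Add(54562, 412948) = 467510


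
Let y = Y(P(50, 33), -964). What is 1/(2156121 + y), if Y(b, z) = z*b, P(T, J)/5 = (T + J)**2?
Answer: -1/31048859 ≈ -3.2207e-8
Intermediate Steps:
P(T, J) = 5*(J + T)**2 (P(T, J) = 5*(T + J)**2 = 5*(J + T)**2)
Y(b, z) = b*z
y = -33204980 (y = (5*(33 + 50)**2)*(-964) = (5*83**2)*(-964) = (5*6889)*(-964) = 34445*(-964) = -33204980)
1/(2156121 + y) = 1/(2156121 - 33204980) = 1/(-31048859) = -1/31048859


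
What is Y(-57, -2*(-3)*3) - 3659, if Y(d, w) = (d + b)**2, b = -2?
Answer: -178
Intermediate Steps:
Y(d, w) = (-2 + d)**2 (Y(d, w) = (d - 2)**2 = (-2 + d)**2)
Y(-57, -2*(-3)*3) - 3659 = (-2 - 57)**2 - 3659 = (-59)**2 - 3659 = 3481 - 3659 = -178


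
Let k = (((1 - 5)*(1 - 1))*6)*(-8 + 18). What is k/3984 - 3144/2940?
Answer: -262/245 ≈ -1.0694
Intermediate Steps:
k = 0 (k = (-4*0*6)*10 = (0*6)*10 = 0*10 = 0)
k/3984 - 3144/2940 = 0/3984 - 3144/2940 = 0*(1/3984) - 3144*1/2940 = 0 - 262/245 = -262/245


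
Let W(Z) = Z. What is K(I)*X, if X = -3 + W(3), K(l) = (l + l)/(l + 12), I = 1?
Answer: 0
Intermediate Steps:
K(l) = 2*l/(12 + l) (K(l) = (2*l)/(12 + l) = 2*l/(12 + l))
X = 0 (X = -3 + 3 = 0)
K(I)*X = (2*1/(12 + 1))*0 = (2*1/13)*0 = (2*1*(1/13))*0 = (2/13)*0 = 0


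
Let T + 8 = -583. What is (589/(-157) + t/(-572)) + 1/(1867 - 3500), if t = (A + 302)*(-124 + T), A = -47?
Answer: 323037799/1025524 ≈ 315.00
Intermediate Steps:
T = -591 (T = -8 - 583 = -591)
t = -182325 (t = (-47 + 302)*(-124 - 591) = 255*(-715) = -182325)
(589/(-157) + t/(-572)) + 1/(1867 - 3500) = (589/(-157) - 182325/(-572)) + 1/(1867 - 3500) = (589*(-1/157) - 182325*(-1/572)) + 1/(-1633) = (-589/157 + 1275/4) - 1/1633 = 197819/628 - 1/1633 = 323037799/1025524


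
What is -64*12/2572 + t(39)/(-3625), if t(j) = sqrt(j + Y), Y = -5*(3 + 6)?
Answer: -192/643 - I*sqrt(6)/3625 ≈ -0.2986 - 0.00067572*I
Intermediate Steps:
Y = -45 (Y = -5*9 = -45)
t(j) = sqrt(-45 + j) (t(j) = sqrt(j - 45) = sqrt(-45 + j))
-64*12/2572 + t(39)/(-3625) = -64*12/2572 + sqrt(-45 + 39)/(-3625) = -768*1/2572 + sqrt(-6)*(-1/3625) = -192/643 + (I*sqrt(6))*(-1/3625) = -192/643 - I*sqrt(6)/3625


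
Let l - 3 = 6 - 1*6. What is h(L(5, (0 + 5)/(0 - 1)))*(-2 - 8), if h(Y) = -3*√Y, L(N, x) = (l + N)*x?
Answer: 60*I*√10 ≈ 189.74*I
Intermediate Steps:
l = 3 (l = 3 + (6 - 1*6) = 3 + (6 - 6) = 3 + 0 = 3)
L(N, x) = x*(3 + N) (L(N, x) = (3 + N)*x = x*(3 + N))
h(L(5, (0 + 5)/(0 - 1)))*(-2 - 8) = (-3*√(3 + 5)*(I*√(0 + 5)))*(-2 - 8) = -3*2*√2*(I*√5)*(-10) = -3*2*I*√10*(-10) = -6*I*√10*(-10) = 60*I*√10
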